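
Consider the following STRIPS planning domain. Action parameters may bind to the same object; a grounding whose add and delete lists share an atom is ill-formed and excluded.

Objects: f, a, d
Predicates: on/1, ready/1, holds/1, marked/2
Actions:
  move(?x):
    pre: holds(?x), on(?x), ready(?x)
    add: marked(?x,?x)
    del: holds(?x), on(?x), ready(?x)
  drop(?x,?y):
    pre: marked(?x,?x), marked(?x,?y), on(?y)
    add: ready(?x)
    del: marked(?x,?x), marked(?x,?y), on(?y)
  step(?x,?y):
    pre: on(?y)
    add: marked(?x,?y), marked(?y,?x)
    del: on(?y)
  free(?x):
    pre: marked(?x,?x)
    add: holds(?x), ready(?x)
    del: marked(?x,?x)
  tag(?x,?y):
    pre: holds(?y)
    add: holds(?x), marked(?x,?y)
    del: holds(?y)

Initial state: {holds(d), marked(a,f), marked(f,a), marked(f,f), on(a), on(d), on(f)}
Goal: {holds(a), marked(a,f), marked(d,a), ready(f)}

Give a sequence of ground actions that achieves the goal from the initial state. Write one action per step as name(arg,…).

1. drop(f,f)  →  {holds(d), marked(a,f), marked(f,a), on(a), on(d), ready(f)}
2. step(a,d)  →  {holds(d), marked(a,d), marked(a,f), marked(d,a), marked(f,a), on(a), ready(f)}
3. tag(a,d)  →  {holds(a), marked(a,d), marked(a,f), marked(d,a), marked(f,a), on(a), ready(f)}

drop(f,f); step(a,d); tag(a,d)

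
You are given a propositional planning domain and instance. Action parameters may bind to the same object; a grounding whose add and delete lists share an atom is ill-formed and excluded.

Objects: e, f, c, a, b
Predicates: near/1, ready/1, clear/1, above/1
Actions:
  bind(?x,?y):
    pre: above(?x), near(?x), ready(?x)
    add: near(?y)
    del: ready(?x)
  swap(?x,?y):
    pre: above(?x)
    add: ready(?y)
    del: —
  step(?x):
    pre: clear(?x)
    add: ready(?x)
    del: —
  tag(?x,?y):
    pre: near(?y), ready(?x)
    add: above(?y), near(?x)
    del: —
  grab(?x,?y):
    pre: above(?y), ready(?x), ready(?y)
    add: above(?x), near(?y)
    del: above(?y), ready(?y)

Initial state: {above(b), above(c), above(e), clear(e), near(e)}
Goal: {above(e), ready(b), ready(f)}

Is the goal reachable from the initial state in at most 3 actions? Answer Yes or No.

Yes

1. swap(e,f)  →  {above(b), above(c), above(e), clear(e), near(e), ready(f)}
2. swap(e,b)  →  {above(b), above(c), above(e), clear(e), near(e), ready(b), ready(f)}
optimal plan length = 2; 2 ≤ 3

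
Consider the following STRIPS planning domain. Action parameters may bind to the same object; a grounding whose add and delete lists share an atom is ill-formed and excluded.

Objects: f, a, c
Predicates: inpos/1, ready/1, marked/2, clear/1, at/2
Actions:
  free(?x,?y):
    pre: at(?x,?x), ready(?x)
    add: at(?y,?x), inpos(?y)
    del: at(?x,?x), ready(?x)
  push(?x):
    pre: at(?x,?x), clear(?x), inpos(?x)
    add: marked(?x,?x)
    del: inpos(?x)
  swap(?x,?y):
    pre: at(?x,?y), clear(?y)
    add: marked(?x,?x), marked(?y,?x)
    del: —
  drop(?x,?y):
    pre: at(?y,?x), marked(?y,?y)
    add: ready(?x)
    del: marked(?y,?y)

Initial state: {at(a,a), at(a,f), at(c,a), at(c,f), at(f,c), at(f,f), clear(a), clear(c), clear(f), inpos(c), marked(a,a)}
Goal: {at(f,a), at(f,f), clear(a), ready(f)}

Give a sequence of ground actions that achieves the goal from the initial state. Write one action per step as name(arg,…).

1. swap(f,f)  →  {at(a,a), at(a,f), at(c,a), at(c,f), at(f,c), at(f,f), clear(a), clear(c), clear(f), inpos(c), marked(a,a), marked(f,f)}
2. drop(f,f)  →  {at(a,a), at(a,f), at(c,a), at(c,f), at(f,c), at(f,f), clear(a), clear(c), clear(f), inpos(c), marked(a,a), ready(f)}
3. drop(a,a)  →  {at(a,a), at(a,f), at(c,a), at(c,f), at(f,c), at(f,f), clear(a), clear(c), clear(f), inpos(c), ready(a), ready(f)}
4. free(a,f)  →  {at(a,f), at(c,a), at(c,f), at(f,a), at(f,c), at(f,f), clear(a), clear(c), clear(f), inpos(c), inpos(f), ready(f)}

swap(f,f); drop(f,f); drop(a,a); free(a,f)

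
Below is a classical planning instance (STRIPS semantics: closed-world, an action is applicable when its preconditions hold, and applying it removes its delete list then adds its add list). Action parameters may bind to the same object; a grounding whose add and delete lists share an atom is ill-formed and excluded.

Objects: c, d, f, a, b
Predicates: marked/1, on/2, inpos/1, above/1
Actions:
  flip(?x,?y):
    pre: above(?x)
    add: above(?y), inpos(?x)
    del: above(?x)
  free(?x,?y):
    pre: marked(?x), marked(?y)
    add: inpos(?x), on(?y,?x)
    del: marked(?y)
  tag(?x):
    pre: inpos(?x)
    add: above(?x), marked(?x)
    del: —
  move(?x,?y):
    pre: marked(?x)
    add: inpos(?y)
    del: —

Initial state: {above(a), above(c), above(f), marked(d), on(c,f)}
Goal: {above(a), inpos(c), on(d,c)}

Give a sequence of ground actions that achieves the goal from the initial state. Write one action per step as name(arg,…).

flip(c,d); tag(c); free(c,d)

1. flip(c,d)  →  {above(a), above(d), above(f), inpos(c), marked(d), on(c,f)}
2. tag(c)  →  {above(a), above(c), above(d), above(f), inpos(c), marked(c), marked(d), on(c,f)}
3. free(c,d)  →  {above(a), above(c), above(d), above(f), inpos(c), marked(c), on(c,f), on(d,c)}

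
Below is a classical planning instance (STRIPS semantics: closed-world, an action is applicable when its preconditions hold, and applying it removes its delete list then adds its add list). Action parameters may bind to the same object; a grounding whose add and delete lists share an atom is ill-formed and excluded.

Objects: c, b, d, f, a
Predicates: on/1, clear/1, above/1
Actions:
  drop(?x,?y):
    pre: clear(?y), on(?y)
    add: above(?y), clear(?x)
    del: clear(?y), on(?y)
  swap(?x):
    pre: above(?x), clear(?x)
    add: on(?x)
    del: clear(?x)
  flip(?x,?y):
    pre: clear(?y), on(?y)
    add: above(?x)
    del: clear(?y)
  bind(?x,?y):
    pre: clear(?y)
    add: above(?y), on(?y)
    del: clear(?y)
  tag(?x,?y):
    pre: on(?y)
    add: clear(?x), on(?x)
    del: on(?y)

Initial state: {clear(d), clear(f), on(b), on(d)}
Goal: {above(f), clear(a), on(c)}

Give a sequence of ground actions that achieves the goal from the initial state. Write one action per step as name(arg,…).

1. drop(a,d)  →  {above(d), clear(a), clear(f), on(b)}
2. bind(c,f)  →  {above(d), above(f), clear(a), on(b), on(f)}
3. tag(c,b)  →  {above(d), above(f), clear(a), clear(c), on(c), on(f)}

drop(a,d); bind(c,f); tag(c,b)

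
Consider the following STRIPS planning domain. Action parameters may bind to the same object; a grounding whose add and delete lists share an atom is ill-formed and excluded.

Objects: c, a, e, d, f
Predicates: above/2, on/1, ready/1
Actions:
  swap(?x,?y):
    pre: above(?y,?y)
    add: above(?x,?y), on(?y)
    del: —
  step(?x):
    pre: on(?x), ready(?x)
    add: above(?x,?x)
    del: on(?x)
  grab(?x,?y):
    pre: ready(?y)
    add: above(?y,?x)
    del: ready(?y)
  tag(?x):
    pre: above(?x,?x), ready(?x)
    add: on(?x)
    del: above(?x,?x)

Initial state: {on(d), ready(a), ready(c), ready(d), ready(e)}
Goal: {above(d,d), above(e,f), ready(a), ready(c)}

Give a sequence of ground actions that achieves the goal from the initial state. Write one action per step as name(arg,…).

1. step(d)  →  {above(d,d), ready(a), ready(c), ready(d), ready(e)}
2. grab(f,e)  →  {above(d,d), above(e,f), ready(a), ready(c), ready(d)}

step(d); grab(f,e)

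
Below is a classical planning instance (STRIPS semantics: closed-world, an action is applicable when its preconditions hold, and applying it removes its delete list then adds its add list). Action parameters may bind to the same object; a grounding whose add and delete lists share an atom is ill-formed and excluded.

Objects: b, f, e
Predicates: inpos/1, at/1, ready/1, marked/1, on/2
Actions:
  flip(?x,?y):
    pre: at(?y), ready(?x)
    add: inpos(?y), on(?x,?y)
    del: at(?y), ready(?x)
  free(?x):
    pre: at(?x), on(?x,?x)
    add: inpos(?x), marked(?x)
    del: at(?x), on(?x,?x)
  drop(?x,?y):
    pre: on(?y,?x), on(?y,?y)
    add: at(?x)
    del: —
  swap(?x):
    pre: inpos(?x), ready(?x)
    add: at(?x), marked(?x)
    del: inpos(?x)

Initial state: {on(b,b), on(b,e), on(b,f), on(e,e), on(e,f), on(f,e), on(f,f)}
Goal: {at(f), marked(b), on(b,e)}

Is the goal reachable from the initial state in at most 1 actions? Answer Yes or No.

1. drop(b,b)  →  {at(b), on(b,b), on(b,e), on(b,f), on(e,e), on(e,f), on(f,e), on(f,f)}
2. free(b)  →  {inpos(b), marked(b), on(b,e), on(b,f), on(e,e), on(e,f), on(f,e), on(f,f)}
3. drop(f,f)  →  {at(f), inpos(b), marked(b), on(b,e), on(b,f), on(e,e), on(e,f), on(f,e), on(f,f)}
optimal plan length = 3; 3 > 1

No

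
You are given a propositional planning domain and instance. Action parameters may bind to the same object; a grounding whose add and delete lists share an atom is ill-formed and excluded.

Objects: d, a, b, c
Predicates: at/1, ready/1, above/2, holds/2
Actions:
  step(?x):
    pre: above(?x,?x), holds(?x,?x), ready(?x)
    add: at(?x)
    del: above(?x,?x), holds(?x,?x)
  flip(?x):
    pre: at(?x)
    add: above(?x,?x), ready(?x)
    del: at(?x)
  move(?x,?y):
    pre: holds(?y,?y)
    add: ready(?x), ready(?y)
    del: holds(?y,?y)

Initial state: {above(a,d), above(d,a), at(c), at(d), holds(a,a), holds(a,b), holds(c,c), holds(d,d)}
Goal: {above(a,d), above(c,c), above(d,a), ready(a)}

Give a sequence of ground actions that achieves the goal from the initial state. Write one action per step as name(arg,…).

flip(c); move(d,a)

1. flip(c)  →  {above(a,d), above(c,c), above(d,a), at(d), holds(a,a), holds(a,b), holds(c,c), holds(d,d), ready(c)}
2. move(d,a)  →  {above(a,d), above(c,c), above(d,a), at(d), holds(a,b), holds(c,c), holds(d,d), ready(a), ready(c), ready(d)}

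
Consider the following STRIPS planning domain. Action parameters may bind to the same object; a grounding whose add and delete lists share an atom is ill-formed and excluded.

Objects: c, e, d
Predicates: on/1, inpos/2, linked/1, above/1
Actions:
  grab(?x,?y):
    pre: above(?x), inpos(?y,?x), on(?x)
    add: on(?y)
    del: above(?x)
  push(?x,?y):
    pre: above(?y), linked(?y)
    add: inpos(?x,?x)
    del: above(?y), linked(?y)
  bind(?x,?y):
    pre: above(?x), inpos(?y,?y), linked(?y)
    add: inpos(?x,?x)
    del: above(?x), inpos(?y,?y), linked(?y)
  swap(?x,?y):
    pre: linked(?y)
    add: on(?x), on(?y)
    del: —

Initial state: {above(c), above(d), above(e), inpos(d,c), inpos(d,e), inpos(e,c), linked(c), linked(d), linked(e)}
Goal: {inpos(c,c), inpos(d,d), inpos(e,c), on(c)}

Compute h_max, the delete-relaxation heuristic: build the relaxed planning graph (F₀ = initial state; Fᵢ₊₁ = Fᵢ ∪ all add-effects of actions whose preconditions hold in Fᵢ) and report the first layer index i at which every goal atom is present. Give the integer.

1

F0 = init (9 atoms)
F1 = F0 ∪ {inpos(c,c), inpos(d,d), inpos(e,e), on(c), on(d), on(e)}  (15 atoms)
goal ⊆ F1  ⇒  h_max = 1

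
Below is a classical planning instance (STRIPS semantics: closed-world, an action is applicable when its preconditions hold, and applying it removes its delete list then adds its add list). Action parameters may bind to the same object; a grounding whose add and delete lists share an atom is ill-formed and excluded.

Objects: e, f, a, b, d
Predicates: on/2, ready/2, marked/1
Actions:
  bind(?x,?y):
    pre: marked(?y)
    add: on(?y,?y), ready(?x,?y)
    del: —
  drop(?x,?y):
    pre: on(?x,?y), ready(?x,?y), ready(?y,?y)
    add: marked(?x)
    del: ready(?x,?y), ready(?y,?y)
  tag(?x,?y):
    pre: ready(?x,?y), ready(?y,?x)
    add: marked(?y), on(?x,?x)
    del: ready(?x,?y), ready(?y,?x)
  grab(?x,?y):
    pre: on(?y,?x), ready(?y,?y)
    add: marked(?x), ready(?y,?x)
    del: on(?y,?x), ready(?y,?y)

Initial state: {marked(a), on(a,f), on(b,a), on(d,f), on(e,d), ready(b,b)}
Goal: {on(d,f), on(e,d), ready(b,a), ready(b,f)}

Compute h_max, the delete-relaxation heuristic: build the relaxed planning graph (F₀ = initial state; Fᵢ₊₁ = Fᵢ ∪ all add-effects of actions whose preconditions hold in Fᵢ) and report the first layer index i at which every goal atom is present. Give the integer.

3

F0 = init (6 atoms)
F1 = F0 ∪ {marked(b), on(a,a), on(b,b), ready(a,a), ready(b,a), ready(d,a), ready(e,a), ready(f,a)}  (14 atoms)
F2 = F1 ∪ {marked(f), ready(a,b), ready(a,f), ready(d,b), ready(e,b), ready(f,b)}  (20 atoms)
F3 = F2 ∪ {on(f,f), ready(b,f), ready(d,f), ready(e,f), ready(f,f)}  (25 atoms)
goal ⊆ F3  ⇒  h_max = 3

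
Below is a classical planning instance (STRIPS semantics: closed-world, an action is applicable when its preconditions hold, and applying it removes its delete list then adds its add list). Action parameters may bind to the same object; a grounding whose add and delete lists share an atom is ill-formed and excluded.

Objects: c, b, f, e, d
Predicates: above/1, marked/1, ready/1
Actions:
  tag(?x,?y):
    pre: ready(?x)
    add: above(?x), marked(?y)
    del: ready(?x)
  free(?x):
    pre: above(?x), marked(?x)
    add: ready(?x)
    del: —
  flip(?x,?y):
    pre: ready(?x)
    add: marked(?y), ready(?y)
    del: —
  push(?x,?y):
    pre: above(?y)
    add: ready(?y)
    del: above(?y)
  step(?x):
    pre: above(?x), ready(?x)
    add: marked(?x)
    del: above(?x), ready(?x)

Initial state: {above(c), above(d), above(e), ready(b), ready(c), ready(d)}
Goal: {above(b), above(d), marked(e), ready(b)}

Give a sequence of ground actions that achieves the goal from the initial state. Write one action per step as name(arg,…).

tag(b,e); flip(c,b)

1. tag(b,e)  →  {above(b), above(c), above(d), above(e), marked(e), ready(c), ready(d)}
2. flip(c,b)  →  {above(b), above(c), above(d), above(e), marked(b), marked(e), ready(b), ready(c), ready(d)}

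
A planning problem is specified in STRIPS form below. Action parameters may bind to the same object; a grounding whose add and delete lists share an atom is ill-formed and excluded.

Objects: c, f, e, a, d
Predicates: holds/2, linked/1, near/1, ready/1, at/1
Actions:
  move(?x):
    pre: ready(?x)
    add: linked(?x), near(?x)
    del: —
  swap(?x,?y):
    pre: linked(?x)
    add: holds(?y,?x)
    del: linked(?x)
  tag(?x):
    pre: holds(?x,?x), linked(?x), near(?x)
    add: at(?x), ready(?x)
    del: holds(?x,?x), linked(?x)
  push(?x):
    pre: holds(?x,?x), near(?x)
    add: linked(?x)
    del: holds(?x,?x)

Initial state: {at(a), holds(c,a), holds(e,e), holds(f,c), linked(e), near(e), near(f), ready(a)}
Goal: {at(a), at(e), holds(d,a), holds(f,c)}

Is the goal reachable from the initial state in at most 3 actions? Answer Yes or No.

Yes

1. move(a)  →  {at(a), holds(c,a), holds(e,e), holds(f,c), linked(a), linked(e), near(a), near(e), near(f), ready(a)}
2. swap(a,d)  →  {at(a), holds(c,a), holds(d,a), holds(e,e), holds(f,c), linked(e), near(a), near(e), near(f), ready(a)}
3. tag(e)  →  {at(a), at(e), holds(c,a), holds(d,a), holds(f,c), near(a), near(e), near(f), ready(a), ready(e)}
optimal plan length = 3; 3 ≤ 3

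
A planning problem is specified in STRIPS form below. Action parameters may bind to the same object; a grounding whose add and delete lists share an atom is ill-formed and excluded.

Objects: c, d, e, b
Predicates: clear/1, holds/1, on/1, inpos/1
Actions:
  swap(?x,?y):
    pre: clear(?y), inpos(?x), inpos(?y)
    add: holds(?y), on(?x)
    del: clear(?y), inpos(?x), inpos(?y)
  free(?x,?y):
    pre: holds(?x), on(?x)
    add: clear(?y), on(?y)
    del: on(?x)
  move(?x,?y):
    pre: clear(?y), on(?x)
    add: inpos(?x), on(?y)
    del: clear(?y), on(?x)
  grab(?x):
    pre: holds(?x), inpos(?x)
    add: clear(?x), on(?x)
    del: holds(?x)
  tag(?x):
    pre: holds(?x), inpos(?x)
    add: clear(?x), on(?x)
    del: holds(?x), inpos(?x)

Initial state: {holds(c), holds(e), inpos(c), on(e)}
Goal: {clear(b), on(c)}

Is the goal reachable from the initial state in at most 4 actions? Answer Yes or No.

1. free(e,b)  →  {clear(b), holds(c), holds(e), inpos(c), on(b)}
2. grab(c)  →  {clear(b), clear(c), holds(e), inpos(c), on(b), on(c)}
optimal plan length = 2; 2 ≤ 4

Yes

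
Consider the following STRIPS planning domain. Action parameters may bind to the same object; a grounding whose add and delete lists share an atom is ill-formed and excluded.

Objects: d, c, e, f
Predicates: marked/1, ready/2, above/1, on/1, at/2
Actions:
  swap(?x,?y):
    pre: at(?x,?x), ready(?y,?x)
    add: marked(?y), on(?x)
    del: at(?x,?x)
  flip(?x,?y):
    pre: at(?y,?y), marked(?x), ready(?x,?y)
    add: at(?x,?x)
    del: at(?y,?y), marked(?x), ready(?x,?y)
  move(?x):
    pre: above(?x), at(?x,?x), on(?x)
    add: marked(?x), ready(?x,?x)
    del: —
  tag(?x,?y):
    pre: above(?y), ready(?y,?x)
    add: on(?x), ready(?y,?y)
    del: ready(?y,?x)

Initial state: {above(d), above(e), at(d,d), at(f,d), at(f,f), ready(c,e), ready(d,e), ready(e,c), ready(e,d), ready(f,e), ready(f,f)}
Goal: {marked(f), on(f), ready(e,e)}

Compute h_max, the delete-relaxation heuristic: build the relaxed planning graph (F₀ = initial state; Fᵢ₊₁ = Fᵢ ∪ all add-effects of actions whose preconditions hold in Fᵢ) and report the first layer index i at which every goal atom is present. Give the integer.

F0 = init (11 atoms)
F1 = F0 ∪ {marked(e), marked(f), on(c), on(d), on(e), on(f), ready(d,d), ready(e,e)}  (19 atoms)
goal ⊆ F1  ⇒  h_max = 1

1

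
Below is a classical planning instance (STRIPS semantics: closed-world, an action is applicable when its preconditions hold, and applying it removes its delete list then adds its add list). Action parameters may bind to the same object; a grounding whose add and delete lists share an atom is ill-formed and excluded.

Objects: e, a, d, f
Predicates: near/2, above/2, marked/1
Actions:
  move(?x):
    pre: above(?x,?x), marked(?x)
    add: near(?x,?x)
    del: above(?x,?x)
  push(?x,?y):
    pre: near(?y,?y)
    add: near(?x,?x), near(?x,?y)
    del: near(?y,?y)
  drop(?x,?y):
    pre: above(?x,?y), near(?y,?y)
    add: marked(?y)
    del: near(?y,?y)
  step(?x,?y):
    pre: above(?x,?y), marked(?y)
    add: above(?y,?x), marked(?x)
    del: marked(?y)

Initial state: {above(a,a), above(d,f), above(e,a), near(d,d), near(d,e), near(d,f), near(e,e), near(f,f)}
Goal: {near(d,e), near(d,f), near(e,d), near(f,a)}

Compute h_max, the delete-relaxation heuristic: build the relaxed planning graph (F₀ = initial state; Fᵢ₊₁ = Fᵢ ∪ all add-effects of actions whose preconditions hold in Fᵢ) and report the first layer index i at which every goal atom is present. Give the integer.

2

F0 = init (8 atoms)
F1 = F0 ∪ {marked(f), near(a,a), near(a,d), near(a,e), near(a,f), near(e,d), near(e,f), near(f,d), near(f,e)}  (17 atoms)
F2 = F1 ∪ {above(f,d), marked(a), marked(d), near(d,a), near(e,a), near(f,a)}  (23 atoms)
goal ⊆ F2  ⇒  h_max = 2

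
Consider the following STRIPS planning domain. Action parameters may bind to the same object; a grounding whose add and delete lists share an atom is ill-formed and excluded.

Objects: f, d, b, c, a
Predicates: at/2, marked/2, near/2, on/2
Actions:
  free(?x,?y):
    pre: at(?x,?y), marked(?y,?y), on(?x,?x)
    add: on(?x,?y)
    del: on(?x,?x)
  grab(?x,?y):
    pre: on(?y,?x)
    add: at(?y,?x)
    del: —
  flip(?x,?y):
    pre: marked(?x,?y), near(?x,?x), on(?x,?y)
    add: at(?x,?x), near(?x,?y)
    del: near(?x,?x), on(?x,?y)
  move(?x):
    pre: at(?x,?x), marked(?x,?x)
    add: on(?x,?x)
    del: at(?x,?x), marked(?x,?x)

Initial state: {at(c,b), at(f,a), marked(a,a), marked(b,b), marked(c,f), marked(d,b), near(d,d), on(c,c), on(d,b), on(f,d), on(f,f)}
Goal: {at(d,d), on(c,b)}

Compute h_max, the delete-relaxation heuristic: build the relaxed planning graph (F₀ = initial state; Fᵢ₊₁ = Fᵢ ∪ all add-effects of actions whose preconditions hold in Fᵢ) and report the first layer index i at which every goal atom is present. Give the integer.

1

F0 = init (11 atoms)
F1 = F0 ∪ {at(c,c), at(d,b), at(d,d), at(f,d), at(f,f), near(d,b), on(c,b), on(f,a)}  (19 atoms)
goal ⊆ F1  ⇒  h_max = 1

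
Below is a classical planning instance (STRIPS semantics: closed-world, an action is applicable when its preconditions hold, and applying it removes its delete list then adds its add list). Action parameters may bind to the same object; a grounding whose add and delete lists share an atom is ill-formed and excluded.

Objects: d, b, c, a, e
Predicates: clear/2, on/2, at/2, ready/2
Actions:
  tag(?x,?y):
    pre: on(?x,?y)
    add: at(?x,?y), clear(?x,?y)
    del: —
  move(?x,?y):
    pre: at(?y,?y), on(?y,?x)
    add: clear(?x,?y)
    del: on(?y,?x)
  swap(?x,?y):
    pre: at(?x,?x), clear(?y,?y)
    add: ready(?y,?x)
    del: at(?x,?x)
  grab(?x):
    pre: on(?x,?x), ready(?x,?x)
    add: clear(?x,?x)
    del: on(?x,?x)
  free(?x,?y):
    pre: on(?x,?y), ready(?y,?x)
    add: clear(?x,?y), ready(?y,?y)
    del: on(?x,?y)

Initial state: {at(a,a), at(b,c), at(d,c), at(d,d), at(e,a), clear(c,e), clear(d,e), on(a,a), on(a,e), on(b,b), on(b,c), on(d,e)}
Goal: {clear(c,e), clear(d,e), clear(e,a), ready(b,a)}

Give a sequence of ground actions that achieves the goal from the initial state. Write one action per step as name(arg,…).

1. tag(b,b)  →  {at(a,a), at(b,b), at(b,c), at(d,c), at(d,d), at(e,a), clear(b,b), clear(c,e), clear(d,e), on(a,a), on(a,e), on(b,b), on(b,c), on(d,e)}
2. move(e,a)  →  {at(a,a), at(b,b), at(b,c), at(d,c), at(d,d), at(e,a), clear(b,b), clear(c,e), clear(d,e), clear(e,a), on(a,a), on(b,b), on(b,c), on(d,e)}
3. swap(a,b)  →  {at(b,b), at(b,c), at(d,c), at(d,d), at(e,a), clear(b,b), clear(c,e), clear(d,e), clear(e,a), on(a,a), on(b,b), on(b,c), on(d,e), ready(b,a)}

tag(b,b); move(e,a); swap(a,b)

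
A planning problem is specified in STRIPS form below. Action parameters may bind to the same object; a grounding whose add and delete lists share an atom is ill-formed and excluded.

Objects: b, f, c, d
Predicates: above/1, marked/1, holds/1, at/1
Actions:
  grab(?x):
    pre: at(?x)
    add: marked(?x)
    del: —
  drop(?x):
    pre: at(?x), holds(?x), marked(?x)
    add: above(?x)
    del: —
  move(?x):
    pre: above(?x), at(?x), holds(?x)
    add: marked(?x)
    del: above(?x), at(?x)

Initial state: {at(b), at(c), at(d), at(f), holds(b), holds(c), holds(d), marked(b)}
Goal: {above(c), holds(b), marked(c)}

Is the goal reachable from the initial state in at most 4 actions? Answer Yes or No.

Yes

1. grab(c)  →  {at(b), at(c), at(d), at(f), holds(b), holds(c), holds(d), marked(b), marked(c)}
2. drop(c)  →  {above(c), at(b), at(c), at(d), at(f), holds(b), holds(c), holds(d), marked(b), marked(c)}
optimal plan length = 2; 2 ≤ 4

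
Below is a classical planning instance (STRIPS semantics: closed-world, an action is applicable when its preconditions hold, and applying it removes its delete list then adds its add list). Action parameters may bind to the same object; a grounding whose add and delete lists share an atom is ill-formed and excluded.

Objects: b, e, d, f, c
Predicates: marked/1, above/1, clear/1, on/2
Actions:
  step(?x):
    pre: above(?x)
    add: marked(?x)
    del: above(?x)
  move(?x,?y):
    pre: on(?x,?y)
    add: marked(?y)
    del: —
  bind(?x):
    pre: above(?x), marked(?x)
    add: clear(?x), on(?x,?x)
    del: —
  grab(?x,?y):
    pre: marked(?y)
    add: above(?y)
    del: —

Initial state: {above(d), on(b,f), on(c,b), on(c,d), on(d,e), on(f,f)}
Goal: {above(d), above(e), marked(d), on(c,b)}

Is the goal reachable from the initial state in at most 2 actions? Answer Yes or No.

1. move(d,e)  →  {above(d), marked(e), on(b,f), on(c,b), on(c,d), on(d,e), on(f,f)}
2. move(c,d)  →  {above(d), marked(d), marked(e), on(b,f), on(c,b), on(c,d), on(d,e), on(f,f)}
3. grab(b,e)  →  {above(d), above(e), marked(d), marked(e), on(b,f), on(c,b), on(c,d), on(d,e), on(f,f)}
optimal plan length = 3; 3 > 2

No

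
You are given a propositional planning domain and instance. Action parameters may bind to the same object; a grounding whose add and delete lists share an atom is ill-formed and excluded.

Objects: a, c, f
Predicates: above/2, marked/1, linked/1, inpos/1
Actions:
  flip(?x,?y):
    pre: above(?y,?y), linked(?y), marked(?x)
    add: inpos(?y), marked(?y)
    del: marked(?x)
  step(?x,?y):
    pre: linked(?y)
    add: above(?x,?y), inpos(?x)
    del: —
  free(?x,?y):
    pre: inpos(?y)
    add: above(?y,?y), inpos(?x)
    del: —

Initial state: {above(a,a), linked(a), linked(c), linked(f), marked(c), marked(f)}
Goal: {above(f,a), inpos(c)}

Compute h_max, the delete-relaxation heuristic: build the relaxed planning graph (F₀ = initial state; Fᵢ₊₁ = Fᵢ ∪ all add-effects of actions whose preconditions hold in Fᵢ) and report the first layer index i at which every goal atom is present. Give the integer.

F0 = init (6 atoms)
F1 = F0 ∪ {above(a,c), above(a,f), above(c,a), above(c,c), above(c,f), above(f,a), above(f,c), above(f,f), inpos(a), inpos(c), inpos(f), marked(a)}  (18 atoms)
goal ⊆ F1  ⇒  h_max = 1

1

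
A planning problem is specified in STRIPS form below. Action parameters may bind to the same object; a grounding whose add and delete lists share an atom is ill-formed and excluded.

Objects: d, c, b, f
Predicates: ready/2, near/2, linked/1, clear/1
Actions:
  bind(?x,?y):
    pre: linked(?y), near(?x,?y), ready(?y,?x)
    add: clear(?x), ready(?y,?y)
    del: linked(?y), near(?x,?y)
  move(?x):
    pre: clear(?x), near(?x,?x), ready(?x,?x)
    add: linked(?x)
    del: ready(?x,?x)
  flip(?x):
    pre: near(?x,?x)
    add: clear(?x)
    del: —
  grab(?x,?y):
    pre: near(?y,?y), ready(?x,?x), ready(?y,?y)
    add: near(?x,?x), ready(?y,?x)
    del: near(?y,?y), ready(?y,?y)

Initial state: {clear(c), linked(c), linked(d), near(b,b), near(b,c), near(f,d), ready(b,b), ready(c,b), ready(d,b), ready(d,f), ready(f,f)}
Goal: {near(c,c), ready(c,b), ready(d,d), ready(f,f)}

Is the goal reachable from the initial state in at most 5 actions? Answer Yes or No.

1. bind(b,c)  →  {clear(b), clear(c), linked(d), near(b,b), near(f,d), ready(b,b), ready(c,b), ready(c,c), ready(d,b), ready(d,f), ready(f,f)}
2. bind(f,d)  →  {clear(b), clear(c), clear(f), near(b,b), ready(b,b), ready(c,b), ready(c,c), ready(d,b), ready(d,d), ready(d,f), ready(f,f)}
3. grab(c,b)  →  {clear(b), clear(c), clear(f), near(c,c), ready(b,c), ready(c,b), ready(c,c), ready(d,b), ready(d,d), ready(d,f), ready(f,f)}
optimal plan length = 3; 3 ≤ 5

Yes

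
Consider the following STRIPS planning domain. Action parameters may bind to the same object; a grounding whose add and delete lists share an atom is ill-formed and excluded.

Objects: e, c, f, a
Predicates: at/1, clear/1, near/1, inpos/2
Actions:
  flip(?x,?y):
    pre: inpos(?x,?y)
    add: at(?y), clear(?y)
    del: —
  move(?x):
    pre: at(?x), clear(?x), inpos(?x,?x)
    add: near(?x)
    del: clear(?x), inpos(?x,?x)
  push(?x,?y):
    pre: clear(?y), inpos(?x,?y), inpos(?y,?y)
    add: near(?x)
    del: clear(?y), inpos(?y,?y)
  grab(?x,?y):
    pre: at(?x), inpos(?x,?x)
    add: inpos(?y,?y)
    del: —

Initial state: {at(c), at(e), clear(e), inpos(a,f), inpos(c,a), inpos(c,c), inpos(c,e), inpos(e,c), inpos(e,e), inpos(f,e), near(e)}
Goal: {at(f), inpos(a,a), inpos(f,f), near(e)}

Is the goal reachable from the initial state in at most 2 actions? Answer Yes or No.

1. flip(a,f)  →  {at(c), at(e), at(f), clear(e), clear(f), inpos(a,f), inpos(c,a), inpos(c,c), inpos(c,e), inpos(e,c), inpos(e,e), inpos(f,e), near(e)}
2. grab(e,f)  →  {at(c), at(e), at(f), clear(e), clear(f), inpos(a,f), inpos(c,a), inpos(c,c), inpos(c,e), inpos(e,c), inpos(e,e), inpos(f,e), inpos(f,f), near(e)}
3. grab(e,a)  →  {at(c), at(e), at(f), clear(e), clear(f), inpos(a,a), inpos(a,f), inpos(c,a), inpos(c,c), inpos(c,e), inpos(e,c), inpos(e,e), inpos(f,e), inpos(f,f), near(e)}
optimal plan length = 3; 3 > 2

No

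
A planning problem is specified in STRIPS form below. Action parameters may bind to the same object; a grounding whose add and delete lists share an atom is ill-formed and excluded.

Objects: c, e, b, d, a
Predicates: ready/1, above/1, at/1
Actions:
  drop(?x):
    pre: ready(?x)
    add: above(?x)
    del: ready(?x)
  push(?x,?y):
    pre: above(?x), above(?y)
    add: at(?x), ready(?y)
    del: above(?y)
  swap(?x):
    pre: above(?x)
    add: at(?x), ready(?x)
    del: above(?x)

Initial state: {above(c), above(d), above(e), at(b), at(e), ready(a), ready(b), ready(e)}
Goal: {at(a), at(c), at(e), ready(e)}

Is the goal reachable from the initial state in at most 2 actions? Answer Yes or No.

No

1. drop(a)  →  {above(a), above(c), above(d), above(e), at(b), at(e), ready(b), ready(e)}
2. push(c,c)  →  {above(a), above(d), above(e), at(b), at(c), at(e), ready(b), ready(c), ready(e)}
3. push(a,e)  →  {above(a), above(d), at(a), at(b), at(c), at(e), ready(b), ready(c), ready(e)}
optimal plan length = 3; 3 > 2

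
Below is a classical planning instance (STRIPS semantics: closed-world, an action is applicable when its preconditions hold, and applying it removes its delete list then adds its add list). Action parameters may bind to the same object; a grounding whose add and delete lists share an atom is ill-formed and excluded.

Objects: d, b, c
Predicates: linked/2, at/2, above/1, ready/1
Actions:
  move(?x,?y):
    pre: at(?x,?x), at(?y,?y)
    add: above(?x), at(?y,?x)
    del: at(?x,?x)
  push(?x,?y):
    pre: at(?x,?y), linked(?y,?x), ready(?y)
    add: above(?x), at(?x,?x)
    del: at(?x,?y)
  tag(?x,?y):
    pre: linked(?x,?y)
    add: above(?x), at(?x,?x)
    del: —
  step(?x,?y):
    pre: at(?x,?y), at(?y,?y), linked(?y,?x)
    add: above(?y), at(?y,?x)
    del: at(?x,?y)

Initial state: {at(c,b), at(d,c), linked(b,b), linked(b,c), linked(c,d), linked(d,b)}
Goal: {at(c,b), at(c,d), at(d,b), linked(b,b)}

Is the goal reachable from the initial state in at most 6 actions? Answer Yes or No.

Yes

1. tag(d,b)  →  {above(d), at(c,b), at(d,c), at(d,d), linked(b,b), linked(b,c), linked(c,d), linked(d,b)}
2. tag(b,b)  →  {above(b), above(d), at(b,b), at(c,b), at(d,c), at(d,d), linked(b,b), linked(b,c), linked(c,d), linked(d,b)}
3. move(b,d)  →  {above(b), above(d), at(c,b), at(d,b), at(d,c), at(d,d), linked(b,b), linked(b,c), linked(c,d), linked(d,b)}
4. tag(c,d)  →  {above(b), above(c), above(d), at(c,b), at(c,c), at(d,b), at(d,c), at(d,d), linked(b,b), linked(b,c), linked(c,d), linked(d,b)}
5. move(d,c)  →  {above(b), above(c), above(d), at(c,b), at(c,c), at(c,d), at(d,b), at(d,c), linked(b,b), linked(b,c), linked(c,d), linked(d,b)}
optimal plan length = 5; 5 ≤ 6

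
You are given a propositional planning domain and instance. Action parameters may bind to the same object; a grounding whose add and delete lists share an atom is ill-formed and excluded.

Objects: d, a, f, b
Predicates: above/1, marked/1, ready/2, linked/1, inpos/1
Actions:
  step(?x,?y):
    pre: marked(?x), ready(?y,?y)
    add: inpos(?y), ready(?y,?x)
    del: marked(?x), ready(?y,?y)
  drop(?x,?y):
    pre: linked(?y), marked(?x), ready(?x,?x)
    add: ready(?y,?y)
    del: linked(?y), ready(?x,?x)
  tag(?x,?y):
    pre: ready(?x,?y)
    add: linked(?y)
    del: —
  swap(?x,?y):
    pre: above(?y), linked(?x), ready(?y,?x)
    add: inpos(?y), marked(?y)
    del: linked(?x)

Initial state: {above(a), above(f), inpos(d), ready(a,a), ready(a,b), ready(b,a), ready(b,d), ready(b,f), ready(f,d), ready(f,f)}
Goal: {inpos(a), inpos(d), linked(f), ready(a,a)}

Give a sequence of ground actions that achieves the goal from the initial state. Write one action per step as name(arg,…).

1. tag(a,a)  →  {above(a), above(f), inpos(d), linked(a), ready(a,a), ready(a,b), ready(b,a), ready(b,d), ready(b,f), ready(f,d), ready(f,f)}
2. tag(f,f)  →  {above(a), above(f), inpos(d), linked(a), linked(f), ready(a,a), ready(a,b), ready(b,a), ready(b,d), ready(b,f), ready(f,d), ready(f,f)}
3. swap(a,a)  →  {above(a), above(f), inpos(a), inpos(d), linked(f), marked(a), ready(a,a), ready(a,b), ready(b,a), ready(b,d), ready(b,f), ready(f,d), ready(f,f)}

tag(a,a); tag(f,f); swap(a,a)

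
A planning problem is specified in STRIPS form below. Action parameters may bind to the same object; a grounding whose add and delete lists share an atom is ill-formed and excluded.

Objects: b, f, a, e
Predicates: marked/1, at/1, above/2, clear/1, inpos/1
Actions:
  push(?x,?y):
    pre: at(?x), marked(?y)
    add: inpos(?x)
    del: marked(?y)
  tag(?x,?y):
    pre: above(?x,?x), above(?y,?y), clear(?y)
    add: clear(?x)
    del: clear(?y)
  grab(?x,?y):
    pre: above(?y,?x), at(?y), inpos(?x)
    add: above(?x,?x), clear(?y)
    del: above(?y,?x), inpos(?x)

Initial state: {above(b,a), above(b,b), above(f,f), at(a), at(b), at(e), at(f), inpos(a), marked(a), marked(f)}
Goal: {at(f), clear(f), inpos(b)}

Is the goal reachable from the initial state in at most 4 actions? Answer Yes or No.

1. push(b,f)  →  {above(b,a), above(b,b), above(f,f), at(a), at(b), at(e), at(f), inpos(a), inpos(b), marked(a)}
2. grab(a,b)  →  {above(a,a), above(b,b), above(f,f), at(a), at(b), at(e), at(f), clear(b), inpos(b), marked(a)}
3. tag(f,b)  →  {above(a,a), above(b,b), above(f,f), at(a), at(b), at(e), at(f), clear(f), inpos(b), marked(a)}
optimal plan length = 3; 3 ≤ 4

Yes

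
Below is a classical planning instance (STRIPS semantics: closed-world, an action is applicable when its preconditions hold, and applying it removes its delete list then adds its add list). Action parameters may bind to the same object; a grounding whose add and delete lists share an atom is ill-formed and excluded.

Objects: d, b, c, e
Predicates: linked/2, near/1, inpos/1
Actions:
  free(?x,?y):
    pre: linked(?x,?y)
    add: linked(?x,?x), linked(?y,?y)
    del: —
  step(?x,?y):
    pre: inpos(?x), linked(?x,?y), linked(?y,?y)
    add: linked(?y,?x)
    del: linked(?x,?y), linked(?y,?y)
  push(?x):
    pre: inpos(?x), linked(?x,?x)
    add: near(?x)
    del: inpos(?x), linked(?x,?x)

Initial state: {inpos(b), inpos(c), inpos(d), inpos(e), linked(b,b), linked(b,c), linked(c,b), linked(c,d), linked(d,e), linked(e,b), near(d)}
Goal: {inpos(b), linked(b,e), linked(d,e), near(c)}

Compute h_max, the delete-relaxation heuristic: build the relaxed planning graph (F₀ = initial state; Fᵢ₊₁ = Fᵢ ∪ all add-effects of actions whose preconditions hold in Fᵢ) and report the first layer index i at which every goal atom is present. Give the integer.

2

F0 = init (11 atoms)
F1 = F0 ∪ {linked(b,e), linked(c,c), linked(d,d), linked(e,e), near(b)}  (16 atoms)
F2 = F1 ∪ {linked(d,c), linked(e,d), near(c), near(e)}  (20 atoms)
goal ⊆ F2  ⇒  h_max = 2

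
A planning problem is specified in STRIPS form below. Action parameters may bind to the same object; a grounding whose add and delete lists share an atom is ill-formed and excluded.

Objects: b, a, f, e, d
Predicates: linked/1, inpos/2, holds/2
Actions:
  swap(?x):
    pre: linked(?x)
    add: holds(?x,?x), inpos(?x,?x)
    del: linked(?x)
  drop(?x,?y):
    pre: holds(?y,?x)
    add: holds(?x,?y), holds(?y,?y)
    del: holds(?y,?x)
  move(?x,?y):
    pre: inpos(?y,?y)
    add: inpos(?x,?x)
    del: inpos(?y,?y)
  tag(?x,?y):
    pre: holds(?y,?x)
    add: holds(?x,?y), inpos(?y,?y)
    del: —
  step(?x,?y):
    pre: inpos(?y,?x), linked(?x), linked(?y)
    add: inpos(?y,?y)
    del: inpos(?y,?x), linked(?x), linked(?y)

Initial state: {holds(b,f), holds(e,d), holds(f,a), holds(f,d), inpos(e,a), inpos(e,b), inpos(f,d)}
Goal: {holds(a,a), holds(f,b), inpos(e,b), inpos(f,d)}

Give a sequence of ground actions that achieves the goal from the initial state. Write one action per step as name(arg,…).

drop(a,f); drop(f,b); drop(f,a)

1. drop(a,f)  →  {holds(a,f), holds(b,f), holds(e,d), holds(f,d), holds(f,f), inpos(e,a), inpos(e,b), inpos(f,d)}
2. drop(f,b)  →  {holds(a,f), holds(b,b), holds(e,d), holds(f,b), holds(f,d), holds(f,f), inpos(e,a), inpos(e,b), inpos(f,d)}
3. drop(f,a)  →  {holds(a,a), holds(b,b), holds(e,d), holds(f,a), holds(f,b), holds(f,d), holds(f,f), inpos(e,a), inpos(e,b), inpos(f,d)}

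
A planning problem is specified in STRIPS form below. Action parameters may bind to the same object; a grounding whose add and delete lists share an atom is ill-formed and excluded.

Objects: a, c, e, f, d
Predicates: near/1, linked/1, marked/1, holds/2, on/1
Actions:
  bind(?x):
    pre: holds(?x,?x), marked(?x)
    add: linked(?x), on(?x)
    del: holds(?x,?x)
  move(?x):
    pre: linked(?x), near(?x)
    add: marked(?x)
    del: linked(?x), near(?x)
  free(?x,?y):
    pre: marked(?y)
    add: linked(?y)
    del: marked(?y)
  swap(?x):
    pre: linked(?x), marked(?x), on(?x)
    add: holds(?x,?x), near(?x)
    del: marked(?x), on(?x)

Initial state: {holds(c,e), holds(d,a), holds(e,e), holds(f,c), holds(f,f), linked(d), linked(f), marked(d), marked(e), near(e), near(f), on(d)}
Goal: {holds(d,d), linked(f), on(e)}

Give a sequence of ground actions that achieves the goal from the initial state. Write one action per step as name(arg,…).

1. bind(e)  →  {holds(c,e), holds(d,a), holds(f,c), holds(f,f), linked(d), linked(e), linked(f), marked(d), marked(e), near(e), near(f), on(d), on(e)}
2. swap(d)  →  {holds(c,e), holds(d,a), holds(d,d), holds(f,c), holds(f,f), linked(d), linked(e), linked(f), marked(e), near(d), near(e), near(f), on(e)}

bind(e); swap(d)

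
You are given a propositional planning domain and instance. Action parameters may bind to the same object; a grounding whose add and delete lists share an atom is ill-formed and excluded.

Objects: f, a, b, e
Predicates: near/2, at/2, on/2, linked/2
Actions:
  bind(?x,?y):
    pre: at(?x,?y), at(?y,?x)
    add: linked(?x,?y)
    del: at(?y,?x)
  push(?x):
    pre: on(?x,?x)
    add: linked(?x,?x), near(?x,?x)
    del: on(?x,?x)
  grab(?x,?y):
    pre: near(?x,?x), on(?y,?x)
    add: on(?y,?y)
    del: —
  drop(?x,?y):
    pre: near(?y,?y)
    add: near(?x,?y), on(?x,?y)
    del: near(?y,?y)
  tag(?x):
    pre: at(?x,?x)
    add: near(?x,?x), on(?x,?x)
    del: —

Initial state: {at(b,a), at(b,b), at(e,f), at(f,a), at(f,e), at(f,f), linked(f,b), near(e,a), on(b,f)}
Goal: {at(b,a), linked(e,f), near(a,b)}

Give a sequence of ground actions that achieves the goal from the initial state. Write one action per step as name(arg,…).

1. bind(e,f)  →  {at(b,a), at(b,b), at(e,f), at(f,a), at(f,f), linked(e,f), linked(f,b), near(e,a), on(b,f)}
2. tag(b)  →  {at(b,a), at(b,b), at(e,f), at(f,a), at(f,f), linked(e,f), linked(f,b), near(b,b), near(e,a), on(b,b), on(b,f)}
3. drop(a,b)  →  {at(b,a), at(b,b), at(e,f), at(f,a), at(f,f), linked(e,f), linked(f,b), near(a,b), near(e,a), on(a,b), on(b,b), on(b,f)}

bind(e,f); tag(b); drop(a,b)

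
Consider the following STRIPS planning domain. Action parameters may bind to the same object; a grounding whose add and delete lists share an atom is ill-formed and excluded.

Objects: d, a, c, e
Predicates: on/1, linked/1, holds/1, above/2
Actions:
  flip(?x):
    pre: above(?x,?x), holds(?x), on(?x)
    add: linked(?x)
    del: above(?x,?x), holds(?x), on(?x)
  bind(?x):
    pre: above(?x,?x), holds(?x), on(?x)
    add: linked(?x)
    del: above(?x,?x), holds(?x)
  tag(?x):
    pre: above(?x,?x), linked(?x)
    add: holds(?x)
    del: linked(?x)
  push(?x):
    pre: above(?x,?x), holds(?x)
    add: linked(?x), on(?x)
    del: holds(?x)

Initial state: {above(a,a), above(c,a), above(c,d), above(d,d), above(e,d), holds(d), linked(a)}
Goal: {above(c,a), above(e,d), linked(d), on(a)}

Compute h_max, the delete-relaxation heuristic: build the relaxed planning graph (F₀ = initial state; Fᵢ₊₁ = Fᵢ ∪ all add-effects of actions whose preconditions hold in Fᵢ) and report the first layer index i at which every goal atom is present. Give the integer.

2

F0 = init (7 atoms)
F1 = F0 ∪ {holds(a), linked(d), on(d)}  (10 atoms)
F2 = F1 ∪ {on(a)}  (11 atoms)
goal ⊆ F2  ⇒  h_max = 2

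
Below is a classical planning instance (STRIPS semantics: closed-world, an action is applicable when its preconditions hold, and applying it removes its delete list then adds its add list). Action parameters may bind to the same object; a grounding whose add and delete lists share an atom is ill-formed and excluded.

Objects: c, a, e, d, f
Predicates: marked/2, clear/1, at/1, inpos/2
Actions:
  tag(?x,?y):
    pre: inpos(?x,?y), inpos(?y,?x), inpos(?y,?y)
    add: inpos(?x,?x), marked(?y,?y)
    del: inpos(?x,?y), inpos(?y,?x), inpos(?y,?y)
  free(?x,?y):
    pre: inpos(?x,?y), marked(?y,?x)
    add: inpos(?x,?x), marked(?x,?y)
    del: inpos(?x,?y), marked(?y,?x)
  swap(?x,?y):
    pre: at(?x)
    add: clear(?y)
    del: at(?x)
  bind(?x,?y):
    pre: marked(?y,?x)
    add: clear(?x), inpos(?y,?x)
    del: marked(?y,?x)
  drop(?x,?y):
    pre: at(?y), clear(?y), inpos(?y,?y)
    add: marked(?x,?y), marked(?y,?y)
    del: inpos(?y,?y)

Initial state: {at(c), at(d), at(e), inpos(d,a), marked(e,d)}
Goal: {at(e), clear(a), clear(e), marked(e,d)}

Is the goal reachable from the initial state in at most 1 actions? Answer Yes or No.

No

1. swap(c,a)  →  {at(d), at(e), clear(a), inpos(d,a), marked(e,d)}
2. swap(d,e)  →  {at(e), clear(a), clear(e), inpos(d,a), marked(e,d)}
optimal plan length = 2; 2 > 1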